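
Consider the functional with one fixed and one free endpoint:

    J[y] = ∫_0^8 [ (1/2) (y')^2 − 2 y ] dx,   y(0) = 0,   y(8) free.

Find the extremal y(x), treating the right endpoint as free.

The Lagrangian L = (1/2) (y')^2 − 2 y gives
    ∂L/∂y = −2,   ∂L/∂y' = y'.
Euler-Lagrange: d/dx(y') − (−2) = 0, i.e. y'' + 2 = 0, so
    y(x) = −(2/2) x^2 + C1 x + C2.
Fixed left endpoint y(0) = 0 ⇒ C2 = 0.
The right endpoint x = 8 is free, so the natural (transversality) condition is ∂L/∂y' |_{x=8} = 0, i.e. y'(8) = 0.
Compute y'(x) = −2 x + C1, so y'(8) = −16 + C1 = 0 ⇒ C1 = 16.
Therefore the extremal is
    y(x) = −x^2 + 16 x.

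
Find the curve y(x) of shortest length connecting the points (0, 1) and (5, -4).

Arc-length functional: J[y] = ∫ sqrt(1 + (y')^2) dx.
Lagrangian L = sqrt(1 + (y')^2) has no explicit y dependence, so ∂L/∂y = 0 and the Euler-Lagrange equation gives
    d/dx( y' / sqrt(1 + (y')^2) ) = 0  ⇒  y' / sqrt(1 + (y')^2) = const.
Hence y' is constant, so y(x) is affine.
Fitting the endpoints (0, 1) and (5, -4):
    slope m = ((-4) − 1) / (5 − 0) = -1,
    intercept c = 1 − m·0 = 1.
Extremal: y(x) = -x + 1.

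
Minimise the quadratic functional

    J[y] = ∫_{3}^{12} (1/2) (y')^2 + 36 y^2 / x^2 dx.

The Lagrangian is L = (1/2) (y')^2 + 36 y^2 / x^2.
Compute ∂L/∂y = 72y/x^2, ∂L/∂y' = y'.
The Euler-Lagrange equation d/dx(∂L/∂y') − ∂L/∂y = 0 reduces to
    y'' − 72/x^2 · y = 0  (x > 0).
Its general solution is
    y(x) = A x^9 + B x^(-8),
with A, B fixed by the endpoint conditions.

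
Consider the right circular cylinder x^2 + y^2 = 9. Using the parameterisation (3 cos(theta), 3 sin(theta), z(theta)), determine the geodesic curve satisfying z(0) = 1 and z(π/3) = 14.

Parameterise the cylinder of radius R = 3 as
    r(θ) = (3 cos θ, 3 sin θ, z(θ)).
The arc-length element is
    ds = sqrt(9 + (dz/dθ)^2) dθ,
so the Lagrangian is L = sqrt(9 + z'^2).
L depends on z' only, not on z or θ, so ∂L/∂z = 0 and
    ∂L/∂z' = z' / sqrt(9 + z'^2).
The Euler-Lagrange equation gives
    d/dθ( z' / sqrt(9 + z'^2) ) = 0,
so z' is constant. Integrating once:
    z(θ) = a θ + b,
a helix on the cylinder (a straight line when the cylinder is unrolled). The constants a, b are determined by the endpoint conditions.
With endpoint conditions z(0) = 1 and z(π/3) = 14: from z(0) = b we get b = 1, and a·π/3 + 1 = 14 gives a = 39/π, so
    z(θ) = (39/π) θ + 1.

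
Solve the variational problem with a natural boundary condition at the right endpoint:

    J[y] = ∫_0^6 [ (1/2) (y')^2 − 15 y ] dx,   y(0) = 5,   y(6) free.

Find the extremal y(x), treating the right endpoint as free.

The Lagrangian L = (1/2) (y')^2 − 15 y gives
    ∂L/∂y = −15,   ∂L/∂y' = y'.
Euler-Lagrange: d/dx(y') − (−15) = 0, i.e. y'' + 15 = 0, so
    y(x) = −(15/2) x^2 + C1 x + C2.
Fixed left endpoint y(0) = 5 ⇒ C2 = 5.
The right endpoint x = 6 is free, so the natural (transversality) condition is ∂L/∂y' |_{x=6} = 0, i.e. y'(6) = 0.
Compute y'(x) = −15 x + C1, so y'(6) = −90 + C1 = 0 ⇒ C1 = 90.
Therefore the extremal is
    y(x) = −(15/2) x^2 + 90 x + 5.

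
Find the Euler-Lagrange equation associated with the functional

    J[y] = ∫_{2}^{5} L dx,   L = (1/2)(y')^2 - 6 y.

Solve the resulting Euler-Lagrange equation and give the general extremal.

The Lagrangian is L = (1/2)(y')^2 - 6 y.
∂L/∂y = -6.
∂L/∂y' = y'.
The Euler-Lagrange equation d/dx(∂L/∂y') − ∂L/∂y = 0 becomes:
    y'' + 6 = 0
General solution: y(x) = -3 x^2 + A x + B, where A and B are arbitrary constants fixed by the endpoint conditions.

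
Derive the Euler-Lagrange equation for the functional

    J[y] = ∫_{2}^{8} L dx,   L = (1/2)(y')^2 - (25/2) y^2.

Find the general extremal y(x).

The Lagrangian is L = (1/2)(y')^2 - (25/2) y^2.
∂L/∂y = -25y.
∂L/∂y' = y'.
The Euler-Lagrange equation d/dx(∂L/∂y') − ∂L/∂y = 0 becomes:
    y'' + 25 y = 0
General solution: y(x) = A sin(5x) + B cos(5x), where A and B are arbitrary constants fixed by the endpoint conditions.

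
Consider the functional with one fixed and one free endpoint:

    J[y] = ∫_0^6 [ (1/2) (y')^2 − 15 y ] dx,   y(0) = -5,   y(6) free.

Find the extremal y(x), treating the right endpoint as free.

The Lagrangian L = (1/2) (y')^2 − 15 y gives
    ∂L/∂y = −15,   ∂L/∂y' = y'.
Euler-Lagrange: d/dx(y') − (−15) = 0, i.e. y'' + 15 = 0, so
    y(x) = −(15/2) x^2 + C1 x + C2.
Fixed left endpoint y(0) = -5 ⇒ C2 = -5.
The right endpoint x = 6 is free, so the natural (transversality) condition is ∂L/∂y' |_{x=6} = 0, i.e. y'(6) = 0.
Compute y'(x) = −15 x + C1, so y'(6) = −90 + C1 = 0 ⇒ C1 = 90.
Therefore the extremal is
    y(x) = −(15/2) x^2 + 90 x − 5.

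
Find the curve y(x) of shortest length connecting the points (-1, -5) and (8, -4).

Arc-length functional: J[y] = ∫ sqrt(1 + (y')^2) dx.
Lagrangian L = sqrt(1 + (y')^2) has no explicit y dependence, so ∂L/∂y = 0 and the Euler-Lagrange equation gives
    d/dx( y' / sqrt(1 + (y')^2) ) = 0  ⇒  y' / sqrt(1 + (y')^2) = const.
Hence y' is constant, so y(x) is affine.
Fitting the endpoints (-1, -5) and (8, -4):
    slope m = ((-4) − (-5)) / (8 − (-1)) = 1/9,
    intercept c = (-5) − m·(-1) = -44/9.
Extremal: y(x) = (1/9) x - 44/9.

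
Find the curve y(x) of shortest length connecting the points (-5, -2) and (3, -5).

Arc-length functional: J[y] = ∫ sqrt(1 + (y')^2) dx.
Lagrangian L = sqrt(1 + (y')^2) has no explicit y dependence, so ∂L/∂y = 0 and the Euler-Lagrange equation gives
    d/dx( y' / sqrt(1 + (y')^2) ) = 0  ⇒  y' / sqrt(1 + (y')^2) = const.
Hence y' is constant, so y(x) is affine.
Fitting the endpoints (-5, -2) and (3, -5):
    slope m = ((-5) − (-2)) / (3 − (-5)) = -3/8,
    intercept c = (-2) − m·(-5) = -31/8.
Extremal: y(x) = (-3/8) x - 31/8.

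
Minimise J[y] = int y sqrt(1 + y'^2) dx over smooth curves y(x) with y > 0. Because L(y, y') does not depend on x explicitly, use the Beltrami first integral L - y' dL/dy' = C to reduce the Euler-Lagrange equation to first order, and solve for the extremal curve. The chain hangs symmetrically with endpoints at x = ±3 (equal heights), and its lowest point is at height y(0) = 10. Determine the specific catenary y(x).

The Lagrangian L(y, y') = y sqrt(1 + y'^2) has no explicit x dependence, so the Beltrami identity applies:
    L − y' ∂L/∂y' = C.
Compute ∂L/∂y' = y · y' / sqrt(1 + y'^2). Then
    L − y' ∂L/∂y'
    = y sqrt(1 + y'^2) − y · y'^2 / sqrt(1 + y'^2)
    = y (1 + y'^2 − y'^2) / sqrt(1 + y'^2)
    = y / sqrt(1 + y'^2) = C.
Squaring gives y^2 = C^2 (1 + y'^2), i.e.
    y'^2 = y^2 / C^2 − 1.
Separating variables,
    dy / sqrt(y^2 − C^2) = dx / C,
and integrating gives arccosh(y / C) = (x − a)/C, so
    y(x) = C cosh((x − a)/C),
the catenary. The constants C and a are fixed by the two endpoint conditions (and, for the hanging-chain problem, the length constraint selects C).
Now fit the given data. The endpoints x = ±3 are symmetric at equal height, so the catenary is even about its minimum: a = 0 and y(x) = C cosh(x/C). The lowest point is y(0) = C cosh(0) = C, and we are told y(0) = 10, so C = 10. Therefore
    y(x) = 10 cosh(x/10),
and at the endpoints
    y(±3) = 10 cosh(3/10).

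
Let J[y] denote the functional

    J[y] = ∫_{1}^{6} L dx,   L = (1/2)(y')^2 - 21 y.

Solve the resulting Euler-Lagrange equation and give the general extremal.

The Lagrangian is L = (1/2)(y')^2 - 21 y.
∂L/∂y = -21.
∂L/∂y' = y'.
The Euler-Lagrange equation d/dx(∂L/∂y') − ∂L/∂y = 0 becomes:
    y'' + 21 = 0
General solution: y(x) = -(21/2) x^2 + A x + B, where A and B are arbitrary constants fixed by the endpoint conditions.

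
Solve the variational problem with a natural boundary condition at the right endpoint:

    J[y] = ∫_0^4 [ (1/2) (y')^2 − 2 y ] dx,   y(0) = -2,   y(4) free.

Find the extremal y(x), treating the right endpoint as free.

The Lagrangian L = (1/2) (y')^2 − 2 y gives
    ∂L/∂y = −2,   ∂L/∂y' = y'.
Euler-Lagrange: d/dx(y') − (−2) = 0, i.e. y'' + 2 = 0, so
    y(x) = −(2/2) x^2 + C1 x + C2.
Fixed left endpoint y(0) = -2 ⇒ C2 = -2.
The right endpoint x = 4 is free, so the natural (transversality) condition is ∂L/∂y' |_{x=4} = 0, i.e. y'(4) = 0.
Compute y'(x) = −2 x + C1, so y'(4) = −8 + C1 = 0 ⇒ C1 = 8.
Therefore the extremal is
    y(x) = −x^2 + 8 x − 2.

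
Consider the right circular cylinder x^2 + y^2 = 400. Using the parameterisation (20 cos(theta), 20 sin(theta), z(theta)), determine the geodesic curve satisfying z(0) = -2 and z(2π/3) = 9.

Parameterise the cylinder of radius R = 20 as
    r(θ) = (20 cos θ, 20 sin θ, z(θ)).
The arc-length element is
    ds = sqrt(400 + (dz/dθ)^2) dθ,
so the Lagrangian is L = sqrt(400 + z'^2).
L depends on z' only, not on z or θ, so ∂L/∂z = 0 and
    ∂L/∂z' = z' / sqrt(400 + z'^2).
The Euler-Lagrange equation gives
    d/dθ( z' / sqrt(400 + z'^2) ) = 0,
so z' is constant. Integrating once:
    z(θ) = a θ + b,
a helix on the cylinder (a straight line when the cylinder is unrolled). The constants a, b are determined by the endpoint conditions.
With endpoint conditions z(0) = -2 and z(2π/3) = 9: from z(0) = b we get b = -2, and a·2π/3 + -2 = 9 gives a = 33/(2π), so
    z(θ) = (33/(2π)) θ − 2.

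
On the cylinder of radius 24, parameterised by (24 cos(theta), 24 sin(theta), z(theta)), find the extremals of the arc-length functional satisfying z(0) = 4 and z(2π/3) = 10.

Parameterise the cylinder of radius R = 24 as
    r(θ) = (24 cos θ, 24 sin θ, z(θ)).
The arc-length element is
    ds = sqrt(576 + (dz/dθ)^2) dθ,
so the Lagrangian is L = sqrt(576 + z'^2).
L depends on z' only, not on z or θ, so ∂L/∂z = 0 and
    ∂L/∂z' = z' / sqrt(576 + z'^2).
The Euler-Lagrange equation gives
    d/dθ( z' / sqrt(576 + z'^2) ) = 0,
so z' is constant. Integrating once:
    z(θ) = a θ + b,
a helix on the cylinder (a straight line when the cylinder is unrolled). The constants a, b are determined by the endpoint conditions.
With endpoint conditions z(0) = 4 and z(2π/3) = 10: from z(0) = b we get b = 4, and a·2π/3 + 4 = 10 gives a = 9/π, so
    z(θ) = (9/π) θ + 4.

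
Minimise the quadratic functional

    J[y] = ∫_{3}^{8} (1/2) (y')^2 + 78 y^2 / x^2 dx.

The Lagrangian is L = (1/2) (y')^2 + 78 y^2 / x^2.
Compute ∂L/∂y = 156y/x^2, ∂L/∂y' = y'.
The Euler-Lagrange equation d/dx(∂L/∂y') − ∂L/∂y = 0 reduces to
    y'' − 156/x^2 · y = 0  (x > 0).
Its general solution is
    y(x) = A x^13 + B x^(-12),
with A, B fixed by the endpoint conditions.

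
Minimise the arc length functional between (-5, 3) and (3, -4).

Arc-length functional: J[y] = ∫ sqrt(1 + (y')^2) dx.
Lagrangian L = sqrt(1 + (y')^2) has no explicit y dependence, so ∂L/∂y = 0 and the Euler-Lagrange equation gives
    d/dx( y' / sqrt(1 + (y')^2) ) = 0  ⇒  y' / sqrt(1 + (y')^2) = const.
Hence y' is constant, so y(x) is affine.
Fitting the endpoints (-5, 3) and (3, -4):
    slope m = ((-4) − 3) / (3 − (-5)) = -7/8,
    intercept c = 3 − m·(-5) = -11/8.
Extremal: y(x) = (-7/8) x - 11/8.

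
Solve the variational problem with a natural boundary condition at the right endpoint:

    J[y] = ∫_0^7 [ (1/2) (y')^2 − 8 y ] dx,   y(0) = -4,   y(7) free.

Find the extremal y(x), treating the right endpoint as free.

The Lagrangian L = (1/2) (y')^2 − 8 y gives
    ∂L/∂y = −8,   ∂L/∂y' = y'.
Euler-Lagrange: d/dx(y') − (−8) = 0, i.e. y'' + 8 = 0, so
    y(x) = −(8/2) x^2 + C1 x + C2.
Fixed left endpoint y(0) = -4 ⇒ C2 = -4.
The right endpoint x = 7 is free, so the natural (transversality) condition is ∂L/∂y' |_{x=7} = 0, i.e. y'(7) = 0.
Compute y'(x) = −8 x + C1, so y'(7) = −56 + C1 = 0 ⇒ C1 = 56.
Therefore the extremal is
    y(x) = −4 x^2 + 56 x − 4.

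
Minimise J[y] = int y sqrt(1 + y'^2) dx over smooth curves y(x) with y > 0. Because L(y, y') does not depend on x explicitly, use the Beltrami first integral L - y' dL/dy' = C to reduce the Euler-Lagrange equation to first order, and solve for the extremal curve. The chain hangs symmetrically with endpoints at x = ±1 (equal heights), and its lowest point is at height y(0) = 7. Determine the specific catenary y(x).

The Lagrangian L(y, y') = y sqrt(1 + y'^2) has no explicit x dependence, so the Beltrami identity applies:
    L − y' ∂L/∂y' = C.
Compute ∂L/∂y' = y · y' / sqrt(1 + y'^2). Then
    L − y' ∂L/∂y'
    = y sqrt(1 + y'^2) − y · y'^2 / sqrt(1 + y'^2)
    = y (1 + y'^2 − y'^2) / sqrt(1 + y'^2)
    = y / sqrt(1 + y'^2) = C.
Squaring gives y^2 = C^2 (1 + y'^2), i.e.
    y'^2 = y^2 / C^2 − 1.
Separating variables,
    dy / sqrt(y^2 − C^2) = dx / C,
and integrating gives arccosh(y / C) = (x − a)/C, so
    y(x) = C cosh((x − a)/C),
the catenary. The constants C and a are fixed by the two endpoint conditions (and, for the hanging-chain problem, the length constraint selects C).
Now fit the given data. The endpoints x = ±1 are symmetric at equal height, so the catenary is even about its minimum: a = 0 and y(x) = C cosh(x/C). The lowest point is y(0) = C cosh(0) = C, and we are told y(0) = 7, so C = 7. Therefore
    y(x) = 7 cosh(x/7),
and at the endpoints
    y(±1) = 7 cosh(1/7).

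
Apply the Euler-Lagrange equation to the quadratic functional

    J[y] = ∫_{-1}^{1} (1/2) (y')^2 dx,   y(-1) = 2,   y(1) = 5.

The Lagrangian is L = (1/2) (y')^2.
Compute ∂L/∂y = 0, ∂L/∂y' = y'.
The Euler-Lagrange equation d/dx(∂L/∂y') − ∂L/∂y = 0 reduces to
    y'' = 0.
Its general solution is
    y(x) = A x + B,
with A, B fixed by the endpoint conditions.
Applying the endpoint conditions y(-1) = 2 and y(1) = 5: solve A·-1 + B = 2 and A·1 + B = 5. Subtracting gives A(1 − -1) = 5 − 2, so A = 3/2, and B = 2 − A·-1 = 7/2. Therefore
    y(x) = (3/2) x + 7/2.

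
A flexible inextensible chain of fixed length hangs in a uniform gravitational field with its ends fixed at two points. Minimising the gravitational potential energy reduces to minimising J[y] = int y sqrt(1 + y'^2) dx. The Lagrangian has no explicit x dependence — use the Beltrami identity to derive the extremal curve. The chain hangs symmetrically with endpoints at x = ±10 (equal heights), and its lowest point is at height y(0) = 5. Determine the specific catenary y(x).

The Lagrangian L(y, y') = y sqrt(1 + y'^2) has no explicit x dependence, so the Beltrami identity applies:
    L − y' ∂L/∂y' = C.
Compute ∂L/∂y' = y · y' / sqrt(1 + y'^2). Then
    L − y' ∂L/∂y'
    = y sqrt(1 + y'^2) − y · y'^2 / sqrt(1 + y'^2)
    = y (1 + y'^2 − y'^2) / sqrt(1 + y'^2)
    = y / sqrt(1 + y'^2) = C.
Squaring gives y^2 = C^2 (1 + y'^2), i.e.
    y'^2 = y^2 / C^2 − 1.
Separating variables,
    dy / sqrt(y^2 − C^2) = dx / C,
and integrating gives arccosh(y / C) = (x − a)/C, so
    y(x) = C cosh((x − a)/C),
the catenary. The constants C and a are fixed by the two endpoint conditions (and, for the hanging-chain problem, the length constraint selects C).
Now fit the given data. The endpoints x = ±10 are symmetric at equal height, so the catenary is even about its minimum: a = 0 and y(x) = C cosh(x/C). The lowest point is y(0) = C cosh(0) = C, and we are told y(0) = 5, so C = 5. Therefore
    y(x) = 5 cosh(x/5),
and at the endpoints
    y(±10) = 5 cosh(10/5).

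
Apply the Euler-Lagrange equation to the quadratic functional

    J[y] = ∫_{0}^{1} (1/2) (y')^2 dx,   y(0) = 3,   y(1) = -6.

The Lagrangian is L = (1/2) (y')^2.
Compute ∂L/∂y = 0, ∂L/∂y' = y'.
The Euler-Lagrange equation d/dx(∂L/∂y') − ∂L/∂y = 0 reduces to
    y'' = 0.
Its general solution is
    y(x) = A x + B,
with A, B fixed by the endpoint conditions.
Applying the endpoint conditions y(0) = 3 and y(1) = -6: solve A·0 + B = 3 and A·1 + B = -6. Subtracting gives A(1 − 0) = -6 − 3, so A = -9, and B = 3 − A·0 = 3. Therefore
    y(x) = -9 x + 3.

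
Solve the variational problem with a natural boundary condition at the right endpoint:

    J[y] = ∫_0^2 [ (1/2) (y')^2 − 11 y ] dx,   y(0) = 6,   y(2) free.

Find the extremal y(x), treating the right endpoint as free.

The Lagrangian L = (1/2) (y')^2 − 11 y gives
    ∂L/∂y = −11,   ∂L/∂y' = y'.
Euler-Lagrange: d/dx(y') − (−11) = 0, i.e. y'' + 11 = 0, so
    y(x) = −(11/2) x^2 + C1 x + C2.
Fixed left endpoint y(0) = 6 ⇒ C2 = 6.
The right endpoint x = 2 is free, so the natural (transversality) condition is ∂L/∂y' |_{x=2} = 0, i.e. y'(2) = 0.
Compute y'(x) = −11 x + C1, so y'(2) = −22 + C1 = 0 ⇒ C1 = 22.
Therefore the extremal is
    y(x) = −(11/2) x^2 + 22 x + 6.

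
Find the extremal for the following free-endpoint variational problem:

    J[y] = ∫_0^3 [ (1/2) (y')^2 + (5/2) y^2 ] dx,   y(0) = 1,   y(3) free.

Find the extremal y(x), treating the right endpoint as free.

The Lagrangian L = (1/2) (y')^2 + (5/2) y^2 gives
    ∂L/∂y = 5 y,   ∂L/∂y' = y'.
Euler-Lagrange: y'' − 5 y = 0.
With k = sqrt(5), the general solution is
    y(x) = A cosh(sqrt(5) x) + B sinh(sqrt(5) x).
Fixed left endpoint y(0) = 1 ⇒ A = 1.
The right endpoint x = 3 is free, so the natural (transversality) condition is ∂L/∂y' |_{x=3} = 0, i.e. y'(3) = 0.
Compute y'(x) = A k sinh(k x) + B k cosh(k x), so
    y'(3) = A k sinh(k·3) + B k cosh(k·3) = 0
    ⇒ B = −A tanh(k·3) = − tanh(sqrt(5)·3).
Therefore the extremal is
    y(x) = cosh(sqrt(5) x) − tanh(sqrt(5)·3) sinh(sqrt(5) x).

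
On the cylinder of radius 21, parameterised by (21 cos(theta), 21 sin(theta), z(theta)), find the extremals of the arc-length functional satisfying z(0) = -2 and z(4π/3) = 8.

Parameterise the cylinder of radius R = 21 as
    r(θ) = (21 cos θ, 21 sin θ, z(θ)).
The arc-length element is
    ds = sqrt(441 + (dz/dθ)^2) dθ,
so the Lagrangian is L = sqrt(441 + z'^2).
L depends on z' only, not on z or θ, so ∂L/∂z = 0 and
    ∂L/∂z' = z' / sqrt(441 + z'^2).
The Euler-Lagrange equation gives
    d/dθ( z' / sqrt(441 + z'^2) ) = 0,
so z' is constant. Integrating once:
    z(θ) = a θ + b,
a helix on the cylinder (a straight line when the cylinder is unrolled). The constants a, b are determined by the endpoint conditions.
With endpoint conditions z(0) = -2 and z(4π/3) = 8: from z(0) = b we get b = -2, and a·4π/3 + -2 = 8 gives a = 15/(2π), so
    z(θ) = (15/(2π)) θ − 2.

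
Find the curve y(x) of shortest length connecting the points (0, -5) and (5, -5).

Arc-length functional: J[y] = ∫ sqrt(1 + (y')^2) dx.
Lagrangian L = sqrt(1 + (y')^2) has no explicit y dependence, so ∂L/∂y = 0 and the Euler-Lagrange equation gives
    d/dx( y' / sqrt(1 + (y')^2) ) = 0  ⇒  y' / sqrt(1 + (y')^2) = const.
Hence y' is constant, so y(x) is affine.
Fitting the endpoints (0, -5) and (5, -5):
    slope m = ((-5) − (-5)) / (5 − 0) = 0,
    intercept c = (-5) − m·0 = -5.
Extremal: y(x) = -5.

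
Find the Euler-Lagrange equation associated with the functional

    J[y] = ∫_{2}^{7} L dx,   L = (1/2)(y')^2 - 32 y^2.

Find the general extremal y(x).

The Lagrangian is L = (1/2)(y')^2 - 32 y^2.
∂L/∂y = -64y.
∂L/∂y' = y'.
The Euler-Lagrange equation d/dx(∂L/∂y') − ∂L/∂y = 0 becomes:
    y'' + 64 y = 0
General solution: y(x) = A sin(8x) + B cos(8x), where A and B are arbitrary constants fixed by the endpoint conditions.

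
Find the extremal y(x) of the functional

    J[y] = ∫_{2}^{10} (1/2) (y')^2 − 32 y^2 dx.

The Lagrangian is L = (1/2) (y')^2 − 32 y^2.
Compute ∂L/∂y = -64y, ∂L/∂y' = y'.
The Euler-Lagrange equation d/dx(∂L/∂y') − ∂L/∂y = 0 reduces to
    y'' + 64 y = 0.
Its general solution is
    y(x) = A sin(8x) + B cos(8x),
with A, B fixed by the endpoint conditions.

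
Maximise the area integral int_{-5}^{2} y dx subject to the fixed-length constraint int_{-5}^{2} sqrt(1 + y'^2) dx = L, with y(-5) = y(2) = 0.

Set up the augmented Lagrangian using a multiplier λ for the length constraint:
    F(y, y') = y − λ sqrt(1 + y'^2).
F has no explicit x dependence, so the Beltrami identity yields a first integral
    F − y' ∂F/∂y' = C.
Compute ∂F/∂y' = −λ y' / sqrt(1 + y'^2). Then
    y − λ sqrt(1 + y'^2) + λ y'^2 / sqrt(1 + y'^2) = C
    ⇒  y − λ / sqrt(1 + y'^2) = C.
Solving for y' and integrating gives
    (x − a)^2 + (y − b)^2 = λ^2,
a circular arc of radius λ. The constants a, b are determined by the endpoint conditions y(-5) = y(2) = 0, and λ is fixed implicitly by the length constraint
    ∫_{-5}^{2} sqrt(1 + y'^2) dx = L.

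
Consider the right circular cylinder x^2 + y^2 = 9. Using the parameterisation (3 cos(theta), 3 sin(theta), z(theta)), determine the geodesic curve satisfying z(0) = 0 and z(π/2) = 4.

Parameterise the cylinder of radius R = 3 as
    r(θ) = (3 cos θ, 3 sin θ, z(θ)).
The arc-length element is
    ds = sqrt(9 + (dz/dθ)^2) dθ,
so the Lagrangian is L = sqrt(9 + z'^2).
L depends on z' only, not on z or θ, so ∂L/∂z = 0 and
    ∂L/∂z' = z' / sqrt(9 + z'^2).
The Euler-Lagrange equation gives
    d/dθ( z' / sqrt(9 + z'^2) ) = 0,
so z' is constant. Integrating once:
    z(θ) = a θ + b,
a helix on the cylinder (a straight line when the cylinder is unrolled). The constants a, b are determined by the endpoint conditions.
With endpoint conditions z(0) = 0 and z(π/2) = 4: from z(0) = b we get b = 0, and a·π/2 + 0 = 4 gives a = 8/π, so
    z(θ) = (8/π) θ.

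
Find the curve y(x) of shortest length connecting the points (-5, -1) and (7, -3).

Arc-length functional: J[y] = ∫ sqrt(1 + (y')^2) dx.
Lagrangian L = sqrt(1 + (y')^2) has no explicit y dependence, so ∂L/∂y = 0 and the Euler-Lagrange equation gives
    d/dx( y' / sqrt(1 + (y')^2) ) = 0  ⇒  y' / sqrt(1 + (y')^2) = const.
Hence y' is constant, so y(x) is affine.
Fitting the endpoints (-5, -1) and (7, -3):
    slope m = ((-3) − (-1)) / (7 − (-5)) = -1/6,
    intercept c = (-1) − m·(-5) = -11/6.
Extremal: y(x) = (-1/6) x - 11/6.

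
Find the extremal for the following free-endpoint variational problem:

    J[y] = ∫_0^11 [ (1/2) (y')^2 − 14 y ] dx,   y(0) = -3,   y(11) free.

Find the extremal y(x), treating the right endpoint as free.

The Lagrangian L = (1/2) (y')^2 − 14 y gives
    ∂L/∂y = −14,   ∂L/∂y' = y'.
Euler-Lagrange: d/dx(y') − (−14) = 0, i.e. y'' + 14 = 0, so
    y(x) = −(14/2) x^2 + C1 x + C2.
Fixed left endpoint y(0) = -3 ⇒ C2 = -3.
The right endpoint x = 11 is free, so the natural (transversality) condition is ∂L/∂y' |_{x=11} = 0, i.e. y'(11) = 0.
Compute y'(x) = −14 x + C1, so y'(11) = −154 + C1 = 0 ⇒ C1 = 154.
Therefore the extremal is
    y(x) = −7 x^2 + 154 x − 3.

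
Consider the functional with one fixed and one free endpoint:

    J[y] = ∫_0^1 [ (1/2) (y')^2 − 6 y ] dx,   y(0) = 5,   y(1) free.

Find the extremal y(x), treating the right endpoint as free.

The Lagrangian L = (1/2) (y')^2 − 6 y gives
    ∂L/∂y = −6,   ∂L/∂y' = y'.
Euler-Lagrange: d/dx(y') − (−6) = 0, i.e. y'' + 6 = 0, so
    y(x) = −(6/2) x^2 + C1 x + C2.
Fixed left endpoint y(0) = 5 ⇒ C2 = 5.
The right endpoint x = 1 is free, so the natural (transversality) condition is ∂L/∂y' |_{x=1} = 0, i.e. y'(1) = 0.
Compute y'(x) = −6 x + C1, so y'(1) = −6 + C1 = 0 ⇒ C1 = 6.
Therefore the extremal is
    y(x) = −3 x^2 + 6 x + 5.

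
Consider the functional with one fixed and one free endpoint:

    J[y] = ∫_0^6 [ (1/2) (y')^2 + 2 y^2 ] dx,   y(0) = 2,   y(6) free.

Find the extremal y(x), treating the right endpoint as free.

The Lagrangian L = (1/2) (y')^2 + 2 y^2 gives
    ∂L/∂y = 4 y,   ∂L/∂y' = y'.
Euler-Lagrange: y'' − 4 y = 0.
With k = 2, the general solution is
    y(x) = A cosh(2 x) + B sinh(2 x).
Fixed left endpoint y(0) = 2 ⇒ A = 2.
The right endpoint x = 6 is free, so the natural (transversality) condition is ∂L/∂y' |_{x=6} = 0, i.e. y'(6) = 0.
Compute y'(x) = A k sinh(k x) + B k cosh(k x), so
    y'(6) = A k sinh(k·6) + B k cosh(k·6) = 0
    ⇒ B = −A tanh(k·6) = − 2 tanh(2·6).
Therefore the extremal is
    y(x) = 2 cosh(2 x) − 2 tanh(2·6) sinh(2 x).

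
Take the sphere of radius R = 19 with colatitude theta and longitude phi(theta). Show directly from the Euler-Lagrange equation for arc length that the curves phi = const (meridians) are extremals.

On the sphere of radius R = 19 with spherical coordinates (θ, φ), the induced metric is
    ds^2 = 361(dθ^2 + sin^2(θ) dφ^2).
Using θ as the parameter, the arc-length functional becomes
    J[φ] = ∫ 19 sqrt(1 + sin^2(θ) (dφ/dθ)^2) dθ.
So L = 19 sqrt(1 + sin^2(θ) φ'^2). Compute
    ∂L/∂φ = 0  (L has no explicit φ dependence),
    ∂L/∂φ' = 19 sin^2(θ) φ' / sqrt(1 + sin^2(θ) φ'^2).
For the candidate φ(θ) = c (constant), φ' = 0, so ∂L/∂φ' evaluated along the candidate vanishes, and ∂L/∂φ is identically zero. Hence
    d/dθ(∂L/∂φ') − ∂L/∂φ = 0
is satisfied. Therefore meridians φ = const are extremals of arc length — they are geodesics on the sphere.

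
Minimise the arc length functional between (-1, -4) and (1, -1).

Arc-length functional: J[y] = ∫ sqrt(1 + (y')^2) dx.
Lagrangian L = sqrt(1 + (y')^2) has no explicit y dependence, so ∂L/∂y = 0 and the Euler-Lagrange equation gives
    d/dx( y' / sqrt(1 + (y')^2) ) = 0  ⇒  y' / sqrt(1 + (y')^2) = const.
Hence y' is constant, so y(x) is affine.
Fitting the endpoints (-1, -4) and (1, -1):
    slope m = ((-1) − (-4)) / (1 − (-1)) = 3/2,
    intercept c = (-4) − m·(-1) = -5/2.
Extremal: y(x) = (3/2) x - 5/2.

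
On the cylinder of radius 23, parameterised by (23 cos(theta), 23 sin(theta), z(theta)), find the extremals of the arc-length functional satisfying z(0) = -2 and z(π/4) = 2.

Parameterise the cylinder of radius R = 23 as
    r(θ) = (23 cos θ, 23 sin θ, z(θ)).
The arc-length element is
    ds = sqrt(529 + (dz/dθ)^2) dθ,
so the Lagrangian is L = sqrt(529 + z'^2).
L depends on z' only, not on z or θ, so ∂L/∂z = 0 and
    ∂L/∂z' = z' / sqrt(529 + z'^2).
The Euler-Lagrange equation gives
    d/dθ( z' / sqrt(529 + z'^2) ) = 0,
so z' is constant. Integrating once:
    z(θ) = a θ + b,
a helix on the cylinder (a straight line when the cylinder is unrolled). The constants a, b are determined by the endpoint conditions.
With endpoint conditions z(0) = -2 and z(π/4) = 2: from z(0) = b we get b = -2, and a·π/4 + -2 = 2 gives a = 16/π, so
    z(θ) = (16/π) θ − 2.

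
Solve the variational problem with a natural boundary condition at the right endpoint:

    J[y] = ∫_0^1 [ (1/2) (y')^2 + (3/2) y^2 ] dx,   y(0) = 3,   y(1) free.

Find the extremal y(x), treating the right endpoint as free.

The Lagrangian L = (1/2) (y')^2 + (3/2) y^2 gives
    ∂L/∂y = 3 y,   ∂L/∂y' = y'.
Euler-Lagrange: y'' − 3 y = 0.
With k = sqrt(3), the general solution is
    y(x) = A cosh(sqrt(3) x) + B sinh(sqrt(3) x).
Fixed left endpoint y(0) = 3 ⇒ A = 3.
The right endpoint x = 1 is free, so the natural (transversality) condition is ∂L/∂y' |_{x=1} = 0, i.e. y'(1) = 0.
Compute y'(x) = A k sinh(k x) + B k cosh(k x), so
    y'(1) = A k sinh(k·1) + B k cosh(k·1) = 0
    ⇒ B = −A tanh(k·1) = − 3 tanh(sqrt(3)·1).
Therefore the extremal is
    y(x) = 3 cosh(sqrt(3) x) − 3 tanh(sqrt(3)·1) sinh(sqrt(3) x).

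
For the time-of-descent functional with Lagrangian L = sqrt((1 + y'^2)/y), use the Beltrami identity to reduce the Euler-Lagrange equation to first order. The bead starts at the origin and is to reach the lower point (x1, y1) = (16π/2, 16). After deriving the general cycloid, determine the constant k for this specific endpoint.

The Lagrangian L = sqrt((1 + y'^2) / y) has no explicit x dependence, so the Beltrami identity applies:
    L − y' ∂L/∂y' = C.
Compute ∂L/∂y' = y' / sqrt(y (1 + y'^2)).
Substitute:
    sqrt((1 + y'^2)/y) − y'·y' / sqrt(y (1 + y'^2))
    = (1 + y'^2) / sqrt(y (1 + y'^2)) − y'^2 / sqrt(y (1 + y'^2))
    = 1 / sqrt(y (1 + y'^2)) = C.
Squaring and rearranging gives the first integral
    y (1 + y'^2) = 1/C^2 =: k   (constant).
Solving this first-order ODE by the substitution
    y = (k/2)(1 − cos θ)
yields the cycloid parameterisation
    x(θ) = (k/2)(θ − sin θ),   y(θ) = (k/2)(1 − cos θ).
The constant k is fixed by the endpoint condition.
Now fit the given lower endpoint (x1, y1) = (16π/2, 16). At the bottom of the first arch (θ = π), the parametric equations give
    y(π) = (k/2)(1 − cos π) = k,
    x(π) = (k/2)(π − sin π) = kπ/2.
Matching y(π) = 16 gives k = 16, consistent with x(π) = 16π/2. Therefore the specific cycloid is
    x(θ) = (16/2)(θ − sin θ),   y(θ) = (16/2)(1 − cos θ).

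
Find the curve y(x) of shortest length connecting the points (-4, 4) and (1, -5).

Arc-length functional: J[y] = ∫ sqrt(1 + (y')^2) dx.
Lagrangian L = sqrt(1 + (y')^2) has no explicit y dependence, so ∂L/∂y = 0 and the Euler-Lagrange equation gives
    d/dx( y' / sqrt(1 + (y')^2) ) = 0  ⇒  y' / sqrt(1 + (y')^2) = const.
Hence y' is constant, so y(x) is affine.
Fitting the endpoints (-4, 4) and (1, -5):
    slope m = ((-5) − 4) / (1 − (-4)) = -9/5,
    intercept c = 4 − m·(-4) = -16/5.
Extremal: y(x) = (-9/5) x - 16/5.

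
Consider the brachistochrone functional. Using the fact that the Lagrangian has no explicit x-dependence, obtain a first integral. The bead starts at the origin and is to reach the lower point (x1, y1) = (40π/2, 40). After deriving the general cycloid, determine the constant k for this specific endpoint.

The Lagrangian L = sqrt((1 + y'^2) / y) has no explicit x dependence, so the Beltrami identity applies:
    L − y' ∂L/∂y' = C.
Compute ∂L/∂y' = y' / sqrt(y (1 + y'^2)).
Substitute:
    sqrt((1 + y'^2)/y) − y'·y' / sqrt(y (1 + y'^2))
    = (1 + y'^2) / sqrt(y (1 + y'^2)) − y'^2 / sqrt(y (1 + y'^2))
    = 1 / sqrt(y (1 + y'^2)) = C.
Squaring and rearranging gives the first integral
    y (1 + y'^2) = 1/C^2 =: k   (constant).
Solving this first-order ODE by the substitution
    y = (k/2)(1 − cos θ)
yields the cycloid parameterisation
    x(θ) = (k/2)(θ − sin θ),   y(θ) = (k/2)(1 − cos θ).
The constant k is fixed by the endpoint condition.
Now fit the given lower endpoint (x1, y1) = (40π/2, 40). At the bottom of the first arch (θ = π), the parametric equations give
    y(π) = (k/2)(1 − cos π) = k,
    x(π) = (k/2)(π − sin π) = kπ/2.
Matching y(π) = 40 gives k = 40, consistent with x(π) = 40π/2. Therefore the specific cycloid is
    x(θ) = (40/2)(θ − sin θ),   y(θ) = (40/2)(1 − cos θ).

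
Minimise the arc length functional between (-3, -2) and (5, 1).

Arc-length functional: J[y] = ∫ sqrt(1 + (y')^2) dx.
Lagrangian L = sqrt(1 + (y')^2) has no explicit y dependence, so ∂L/∂y = 0 and the Euler-Lagrange equation gives
    d/dx( y' / sqrt(1 + (y')^2) ) = 0  ⇒  y' / sqrt(1 + (y')^2) = const.
Hence y' is constant, so y(x) is affine.
Fitting the endpoints (-3, -2) and (5, 1):
    slope m = (1 − (-2)) / (5 − (-3)) = 3/8,
    intercept c = (-2) − m·(-3) = -7/8.
Extremal: y(x) = (3/8) x - 7/8.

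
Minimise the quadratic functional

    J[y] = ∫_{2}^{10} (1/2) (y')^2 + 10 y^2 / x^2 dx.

The Lagrangian is L = (1/2) (y')^2 + 10 y^2 / x^2.
Compute ∂L/∂y = 20y/x^2, ∂L/∂y' = y'.
The Euler-Lagrange equation d/dx(∂L/∂y') − ∂L/∂y = 0 reduces to
    y'' − 20/x^2 · y = 0  (x > 0).
Its general solution is
    y(x) = A x^5 + B x^(-4),
with A, B fixed by the endpoint conditions.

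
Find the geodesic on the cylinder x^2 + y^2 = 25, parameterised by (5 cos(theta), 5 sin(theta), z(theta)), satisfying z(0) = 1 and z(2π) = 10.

Parameterise the cylinder of radius R = 5 as
    r(θ) = (5 cos θ, 5 sin θ, z(θ)).
The arc-length element is
    ds = sqrt(25 + (dz/dθ)^2) dθ,
so the Lagrangian is L = sqrt(25 + z'^2).
L depends on z' only, not on z or θ, so ∂L/∂z = 0 and
    ∂L/∂z' = z' / sqrt(25 + z'^2).
The Euler-Lagrange equation gives
    d/dθ( z' / sqrt(25 + z'^2) ) = 0,
so z' is constant. Integrating once:
    z(θ) = a θ + b,
a helix on the cylinder (a straight line when the cylinder is unrolled). The constants a, b are determined by the endpoint conditions.
With endpoint conditions z(0) = 1 and z(2π) = 10: from z(0) = b we get b = 1, and a·2π + 1 = 10 gives a = 9/(2π), so
    z(θ) = (9/(2π)) θ + 1.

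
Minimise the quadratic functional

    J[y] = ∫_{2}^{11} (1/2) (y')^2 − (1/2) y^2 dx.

The Lagrangian is L = (1/2) (y')^2 − (1/2) y^2.
Compute ∂L/∂y = -y, ∂L/∂y' = y'.
The Euler-Lagrange equation d/dx(∂L/∂y') − ∂L/∂y = 0 reduces to
    y'' + y = 0.
Its general solution is
    y(x) = A sin(x) + B cos(x),
with A, B fixed by the endpoint conditions.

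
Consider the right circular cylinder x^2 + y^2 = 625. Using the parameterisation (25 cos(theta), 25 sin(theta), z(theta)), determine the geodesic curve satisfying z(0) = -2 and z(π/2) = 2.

Parameterise the cylinder of radius R = 25 as
    r(θ) = (25 cos θ, 25 sin θ, z(θ)).
The arc-length element is
    ds = sqrt(625 + (dz/dθ)^2) dθ,
so the Lagrangian is L = sqrt(625 + z'^2).
L depends on z' only, not on z or θ, so ∂L/∂z = 0 and
    ∂L/∂z' = z' / sqrt(625 + z'^2).
The Euler-Lagrange equation gives
    d/dθ( z' / sqrt(625 + z'^2) ) = 0,
so z' is constant. Integrating once:
    z(θ) = a θ + b,
a helix on the cylinder (a straight line when the cylinder is unrolled). The constants a, b are determined by the endpoint conditions.
With endpoint conditions z(0) = -2 and z(π/2) = 2: from z(0) = b we get b = -2, and a·π/2 + -2 = 2 gives a = 8/π, so
    z(θ) = (8/π) θ − 2.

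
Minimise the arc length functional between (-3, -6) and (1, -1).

Arc-length functional: J[y] = ∫ sqrt(1 + (y')^2) dx.
Lagrangian L = sqrt(1 + (y')^2) has no explicit y dependence, so ∂L/∂y = 0 and the Euler-Lagrange equation gives
    d/dx( y' / sqrt(1 + (y')^2) ) = 0  ⇒  y' / sqrt(1 + (y')^2) = const.
Hence y' is constant, so y(x) is affine.
Fitting the endpoints (-3, -6) and (1, -1):
    slope m = ((-1) − (-6)) / (1 − (-3)) = 5/4,
    intercept c = (-6) − m·(-3) = -9/4.
Extremal: y(x) = (5/4) x - 9/4.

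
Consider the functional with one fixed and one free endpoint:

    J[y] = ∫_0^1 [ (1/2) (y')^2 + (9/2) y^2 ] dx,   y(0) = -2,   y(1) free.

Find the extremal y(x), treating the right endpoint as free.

The Lagrangian L = (1/2) (y')^2 + (9/2) y^2 gives
    ∂L/∂y = 9 y,   ∂L/∂y' = y'.
Euler-Lagrange: y'' − 9 y = 0.
With k = 3, the general solution is
    y(x) = A cosh(3 x) + B sinh(3 x).
Fixed left endpoint y(0) = -2 ⇒ A = -2.
The right endpoint x = 1 is free, so the natural (transversality) condition is ∂L/∂y' |_{x=1} = 0, i.e. y'(1) = 0.
Compute y'(x) = A k sinh(k x) + B k cosh(k x), so
    y'(1) = A k sinh(k·1) + B k cosh(k·1) = 0
    ⇒ B = −A tanh(k·1) = 2 tanh(3·1).
Therefore the extremal is
    y(x) = −2 cosh(3 x) + 2 tanh(3·1) sinh(3 x).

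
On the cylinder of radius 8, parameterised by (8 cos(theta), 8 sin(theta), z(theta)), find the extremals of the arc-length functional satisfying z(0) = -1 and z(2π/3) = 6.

Parameterise the cylinder of radius R = 8 as
    r(θ) = (8 cos θ, 8 sin θ, z(θ)).
The arc-length element is
    ds = sqrt(64 + (dz/dθ)^2) dθ,
so the Lagrangian is L = sqrt(64 + z'^2).
L depends on z' only, not on z or θ, so ∂L/∂z = 0 and
    ∂L/∂z' = z' / sqrt(64 + z'^2).
The Euler-Lagrange equation gives
    d/dθ( z' / sqrt(64 + z'^2) ) = 0,
so z' is constant. Integrating once:
    z(θ) = a θ + b,
a helix on the cylinder (a straight line when the cylinder is unrolled). The constants a, b are determined by the endpoint conditions.
With endpoint conditions z(0) = -1 and z(2π/3) = 6: from z(0) = b we get b = -1, and a·2π/3 + -1 = 6 gives a = 21/(2π), so
    z(θ) = (21/(2π)) θ − 1.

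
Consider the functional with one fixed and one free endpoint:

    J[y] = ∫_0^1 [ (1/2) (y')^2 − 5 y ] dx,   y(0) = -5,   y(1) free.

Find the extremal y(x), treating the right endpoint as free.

The Lagrangian L = (1/2) (y')^2 − 5 y gives
    ∂L/∂y = −5,   ∂L/∂y' = y'.
Euler-Lagrange: d/dx(y') − (−5) = 0, i.e. y'' + 5 = 0, so
    y(x) = −(5/2) x^2 + C1 x + C2.
Fixed left endpoint y(0) = -5 ⇒ C2 = -5.
The right endpoint x = 1 is free, so the natural (transversality) condition is ∂L/∂y' |_{x=1} = 0, i.e. y'(1) = 0.
Compute y'(x) = −5 x + C1, so y'(1) = −5 + C1 = 0 ⇒ C1 = 5.
Therefore the extremal is
    y(x) = −(5/2) x^2 + 5 x − 5.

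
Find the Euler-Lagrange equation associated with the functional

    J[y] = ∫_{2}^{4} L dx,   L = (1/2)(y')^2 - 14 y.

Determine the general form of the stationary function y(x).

The Lagrangian is L = (1/2)(y')^2 - 14 y.
∂L/∂y = -14.
∂L/∂y' = y'.
The Euler-Lagrange equation d/dx(∂L/∂y') − ∂L/∂y = 0 becomes:
    y'' + 14 = 0
General solution: y(x) = -7 x^2 + A x + B, where A and B are arbitrary constants fixed by the endpoint conditions.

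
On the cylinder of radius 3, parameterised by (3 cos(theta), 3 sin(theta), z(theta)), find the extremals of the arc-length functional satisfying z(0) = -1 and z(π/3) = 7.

Parameterise the cylinder of radius R = 3 as
    r(θ) = (3 cos θ, 3 sin θ, z(θ)).
The arc-length element is
    ds = sqrt(9 + (dz/dθ)^2) dθ,
so the Lagrangian is L = sqrt(9 + z'^2).
L depends on z' only, not on z or θ, so ∂L/∂z = 0 and
    ∂L/∂z' = z' / sqrt(9 + z'^2).
The Euler-Lagrange equation gives
    d/dθ( z' / sqrt(9 + z'^2) ) = 0,
so z' is constant. Integrating once:
    z(θ) = a θ + b,
a helix on the cylinder (a straight line when the cylinder is unrolled). The constants a, b are determined by the endpoint conditions.
With endpoint conditions z(0) = -1 and z(π/3) = 7: from z(0) = b we get b = -1, and a·π/3 + -1 = 7 gives a = 24/π, so
    z(θ) = (24/π) θ − 1.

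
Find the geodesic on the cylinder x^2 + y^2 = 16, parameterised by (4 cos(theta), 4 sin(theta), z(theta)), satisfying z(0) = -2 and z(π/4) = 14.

Parameterise the cylinder of radius R = 4 as
    r(θ) = (4 cos θ, 4 sin θ, z(θ)).
The arc-length element is
    ds = sqrt(16 + (dz/dθ)^2) dθ,
so the Lagrangian is L = sqrt(16 + z'^2).
L depends on z' only, not on z or θ, so ∂L/∂z = 0 and
    ∂L/∂z' = z' / sqrt(16 + z'^2).
The Euler-Lagrange equation gives
    d/dθ( z' / sqrt(16 + z'^2) ) = 0,
so z' is constant. Integrating once:
    z(θ) = a θ + b,
a helix on the cylinder (a straight line when the cylinder is unrolled). The constants a, b are determined by the endpoint conditions.
With endpoint conditions z(0) = -2 and z(π/4) = 14: from z(0) = b we get b = -2, and a·π/4 + -2 = 14 gives a = 64/π, so
    z(θ) = (64/π) θ − 2.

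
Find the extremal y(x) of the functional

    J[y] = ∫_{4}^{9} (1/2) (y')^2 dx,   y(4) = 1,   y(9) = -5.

The Lagrangian is L = (1/2) (y')^2.
Compute ∂L/∂y = 0, ∂L/∂y' = y'.
The Euler-Lagrange equation d/dx(∂L/∂y') − ∂L/∂y = 0 reduces to
    y'' = 0.
Its general solution is
    y(x) = A x + B,
with A, B fixed by the endpoint conditions.
Applying the endpoint conditions y(4) = 1 and y(9) = -5: solve A·4 + B = 1 and A·9 + B = -5. Subtracting gives A(9 − 4) = -5 − 1, so A = -6/5, and B = 1 − A·4 = 29/5. Therefore
    y(x) = (-6/5) x + 29/5.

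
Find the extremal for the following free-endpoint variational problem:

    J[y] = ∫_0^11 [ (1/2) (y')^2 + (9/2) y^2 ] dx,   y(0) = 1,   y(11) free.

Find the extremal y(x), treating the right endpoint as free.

The Lagrangian L = (1/2) (y')^2 + (9/2) y^2 gives
    ∂L/∂y = 9 y,   ∂L/∂y' = y'.
Euler-Lagrange: y'' − 9 y = 0.
With k = 3, the general solution is
    y(x) = A cosh(3 x) + B sinh(3 x).
Fixed left endpoint y(0) = 1 ⇒ A = 1.
The right endpoint x = 11 is free, so the natural (transversality) condition is ∂L/∂y' |_{x=11} = 0, i.e. y'(11) = 0.
Compute y'(x) = A k sinh(k x) + B k cosh(k x), so
    y'(11) = A k sinh(k·11) + B k cosh(k·11) = 0
    ⇒ B = −A tanh(k·11) = − tanh(3·11).
Therefore the extremal is
    y(x) = cosh(3 x) − tanh(3·11) sinh(3 x).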